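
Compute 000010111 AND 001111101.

AND: 1 only when both bits are 1
  000010111
& 001111101
-----------
  000010101
Decimal: 23 & 125 = 21



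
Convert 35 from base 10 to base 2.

Using repeated division by 2:
35 ÷ 2 = 17 remainder 1
17 ÷ 2 = 8 remainder 1
8 ÷ 2 = 4 remainder 0
4 ÷ 2 = 2 remainder 0
2 ÷ 2 = 1 remainder 0
1 ÷ 2 = 0 remainder 1
Reading remainders bottom to top: 100011



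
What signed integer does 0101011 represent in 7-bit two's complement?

Binary: 0101011
Sign bit: 0 (non-negative)
Read directly as an unsigned value:
0101011 = 32 + 8 + 2 + 1 = 43
Value: 43



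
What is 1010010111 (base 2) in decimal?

Sum of powers of 2 for each 1-bit:
2^0 + 2^1 + 2^2 + 2^4 + 2^7 + 2^9
= 1 + 2 + 4 + 16 + 128 + 512
= 663



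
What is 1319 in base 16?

Using repeated division by 16 (digits 10–15 are A–F):
1319 ÷ 16 = 82 remainder 7
82 ÷ 16 = 5 remainder 2
5 ÷ 16 = 0 remainder 5
Reading remainders bottom to top: 527



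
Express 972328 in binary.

Using repeated division by 2:
972328 ÷ 2 = 486164 remainder 0
486164 ÷ 2 = 243082 remainder 0
243082 ÷ 2 = 121541 remainder 0
121541 ÷ 2 = 60770 remainder 1
60770 ÷ 2 = 30385 remainder 0
30385 ÷ 2 = 15192 remainder 1
15192 ÷ 2 = 7596 remainder 0
7596 ÷ 2 = 3798 remainder 0
3798 ÷ 2 = 1899 remainder 0
1899 ÷ 2 = 949 remainder 1
949 ÷ 2 = 474 remainder 1
474 ÷ 2 = 237 remainder 0
237 ÷ 2 = 118 remainder 1
118 ÷ 2 = 59 remainder 0
59 ÷ 2 = 29 remainder 1
29 ÷ 2 = 14 remainder 1
14 ÷ 2 = 7 remainder 0
7 ÷ 2 = 3 remainder 1
3 ÷ 2 = 1 remainder 1
1 ÷ 2 = 0 remainder 1
Reading remainders bottom to top: 11101101011000101000



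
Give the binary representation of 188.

Using repeated division by 2:
188 ÷ 2 = 94 remainder 0
94 ÷ 2 = 47 remainder 0
47 ÷ 2 = 23 remainder 1
23 ÷ 2 = 11 remainder 1
11 ÷ 2 = 5 remainder 1
5 ÷ 2 = 2 remainder 1
2 ÷ 2 = 1 remainder 0
1 ÷ 2 = 0 remainder 1
Reading remainders bottom to top: 10111100



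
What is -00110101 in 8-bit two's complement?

Original: 00110101
Step 1 - Invert all bits: 11001010
Step 2 - Add 1: 11001011
Verification: 00110101 + 11001011 = 100000000; discarding the end carry (carry out of the top bit) leaves the 8-bit value 00000000, as required for x + (-x)



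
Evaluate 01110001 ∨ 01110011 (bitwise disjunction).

OR: 1 when either bit is 1
  01110001
| 01110011
----------
  01110011
Decimal: 113 | 115 = 115



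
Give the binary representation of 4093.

Using repeated division by 2:
4093 ÷ 2 = 2046 remainder 1
2046 ÷ 2 = 1023 remainder 0
1023 ÷ 2 = 511 remainder 1
511 ÷ 2 = 255 remainder 1
255 ÷ 2 = 127 remainder 1
127 ÷ 2 = 63 remainder 1
63 ÷ 2 = 31 remainder 1
31 ÷ 2 = 15 remainder 1
15 ÷ 2 = 7 remainder 1
7 ÷ 2 = 3 remainder 1
3 ÷ 2 = 1 remainder 1
1 ÷ 2 = 0 remainder 1
Reading remainders bottom to top: 111111111101



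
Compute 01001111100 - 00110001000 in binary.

Method 1 - Direct subtraction (column by column from the right: bit − bit − borrow-in; if negative, add 2 and borrow 1 from the next column):
borrow: 01100000000
        01001111100
-       00110001000
-------------------
        00011110100

Method 2 - Add two's complement:
Two's complement of 00110001000: invert → 11001110111, add 1 → 11001111000
  01001111100
+ 11001111000
-------------
 100011110100  (end carry out of the top bit = 1)
Discarding the end carry: 00011110100
Decimal check:
  01001111100 = 512 + 64 + 32 + 16 + 8 + 4 = 636
  00110001000 = 256 + 128 + 8 = 392
  636 - 392 = 244, and 00011110100 = 128 + 64 + 32 + 16 + 4 = 244 ✓



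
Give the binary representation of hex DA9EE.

Convert each hex digit to 4 bits:
  D = 1101
  A = 1010
  9 = 1001
  E = 1110
  E = 1110
Concatenate: 11011010100111101110



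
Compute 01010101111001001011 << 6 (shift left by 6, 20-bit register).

Original: 01010101111001001011 (decimal 351819)
Shift left by 6 positions
Append 6 zeros on the right and drop the 6 high bits that overflow the 20-bit width
Result: 01111001001011000000 (decimal 496320)
Equivalent: 351819 << 6 = 351819 × 2^6 = 22516416, truncated to 20 bits = 496320



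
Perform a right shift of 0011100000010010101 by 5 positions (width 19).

Original: 0011100000010010101 (decimal 114837)
Shift right by 5 positions
Drop the 5 low bits; fill with zeros on the left
Result: 0000000111000000100 (decimal 3588)
Equivalent: 114837 >> 5 = 114837 ÷ 2^5 = 3588



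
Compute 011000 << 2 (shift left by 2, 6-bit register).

Original: 011000 (decimal 24)
Shift left by 2 positions
Append 2 zeros on the right and drop the 2 high bits that overflow the 6-bit width
Result: 100000 (decimal 32)
Equivalent: 24 << 2 = 24 × 2^2 = 96, truncated to 6 bits = 32



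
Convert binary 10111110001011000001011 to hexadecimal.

Group into 4-bit nibbles from right:
  0101 = 5
  1111 = F
  0001 = 1
  0110 = 6
  0000 = 0
  1011 = B
Result: 5F160B



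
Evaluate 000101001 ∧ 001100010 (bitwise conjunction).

AND: 1 only when both bits are 1
  000101001
& 001100010
-----------
  000100000
Decimal: 41 & 98 = 32



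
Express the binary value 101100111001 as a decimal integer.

Sum of powers of 2 for each 1-bit:
2^0 + 2^3 + 2^4 + 2^5 + 2^8 + 2^9 + 2^11
= 1 + 8 + 16 + 32 + 256 + 512 + 2048
= 2873



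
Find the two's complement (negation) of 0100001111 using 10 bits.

Original: 0100001111
Step 1 - Invert all bits: 1011110000
Step 2 - Add 1: 1011110001
Verification: 0100001111 + 1011110001 = 10000000000; discarding the end carry (carry out of the top bit) leaves the 10-bit value 0000000000, as required for x + (-x)



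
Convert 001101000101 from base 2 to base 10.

Sum of powers of 2 for each 1-bit:
2^0 + 2^2 + 2^6 + 2^8 + 2^9
= 1 + 4 + 64 + 256 + 512
= 837



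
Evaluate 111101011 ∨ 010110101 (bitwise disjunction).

OR: 1 when either bit is 1
  111101011
| 010110101
-----------
  111111111
Decimal: 491 | 181 = 511



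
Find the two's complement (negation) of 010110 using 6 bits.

Original: 010110
Step 1 - Invert all bits: 101001
Step 2 - Add 1: 101010
Verification: 010110 + 101010 = 1000000; discarding the end carry (carry out of the top bit) leaves the 6-bit value 000000, as required for x + (-x)



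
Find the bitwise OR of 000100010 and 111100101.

OR: 1 when either bit is 1
  000100010
| 111100101
-----------
  111100111
Decimal: 34 | 485 = 487



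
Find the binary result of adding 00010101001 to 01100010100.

Add column by column from the right: bit + bit + carry-in; write the sum mod 2, carry 1 when the sum is 2 or 3.
carry:  00000000000
        00010101001
+       01100010100
-------------------
       001110111101
(the carry out of the leftmost column, 0, becomes the leading bit)
Decimal check:
  00010101001 = 128 + 32 + 8 + 1 = 169
  01100010100 = 512 + 256 + 16 + 4 = 788
  169 + 788 = 957, and 001110111101 = 512 + 256 + 128 + 32 + 16 + 8 + 4 + 1 = 957 ✓



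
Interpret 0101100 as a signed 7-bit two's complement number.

Binary: 0101100
Sign bit: 0 (non-negative)
Read directly as an unsigned value:
0101100 = 32 + 8 + 4 = 44
Value: 44



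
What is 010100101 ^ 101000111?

XOR: 1 when bits differ
  010100101
^ 101000111
-----------
  111100010
Decimal: 165 ^ 327 = 482



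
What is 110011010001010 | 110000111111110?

OR: 1 when either bit is 1
  110011010001010
| 110000111111110
-----------------
  110011111111110
Decimal: 26250 | 25086 = 26622



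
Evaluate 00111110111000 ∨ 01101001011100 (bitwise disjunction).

OR: 1 when either bit is 1
  00111110111000
| 01101001011100
----------------
  01111111111100
Decimal: 4024 | 6748 = 8188



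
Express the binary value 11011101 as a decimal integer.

Sum of powers of 2 for each 1-bit:
2^0 + 2^2 + 2^3 + 2^4 + 2^6 + 2^7
= 1 + 4 + 8 + 16 + 64 + 128
= 221



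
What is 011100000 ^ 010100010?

XOR: 1 when bits differ
  011100000
^ 010100010
-----------
  001000010
Decimal: 224 ^ 162 = 66



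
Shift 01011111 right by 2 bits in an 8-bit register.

Original: 01011111 (decimal 95)
Shift right by 2 positions
Drop the 2 low bits; fill with zeros on the left
Result: 00010111 (decimal 23)
Equivalent: 95 >> 2 = 95 ÷ 2^2 = 23



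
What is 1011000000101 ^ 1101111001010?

XOR: 1 when bits differ
  1011000000101
^ 1101111001010
---------------
  0110111001111
Decimal: 5637 ^ 7114 = 3535



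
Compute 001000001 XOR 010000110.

XOR: 1 when bits differ
  001000001
^ 010000110
-----------
  011000111
Decimal: 65 ^ 134 = 199



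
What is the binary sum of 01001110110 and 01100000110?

Add column by column from the right: bit + bit + carry-in; write the sum mod 2, carry 1 when the sum is 2 or 3.
carry:  10000001100
        01001110110
+       01100000110
-------------------
       010101111100
(the carry out of the leftmost column, 0, becomes the leading bit)
Decimal check:
  01001110110 = 512 + 64 + 32 + 16 + 4 + 2 = 630
  01100000110 = 512 + 256 + 4 + 2 = 774
  630 + 774 = 1404, and 010101111100 = 1024 + 256 + 64 + 32 + 16 + 8 + 4 = 1404 ✓



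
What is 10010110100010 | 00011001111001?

OR: 1 when either bit is 1
  10010110100010
| 00011001111001
----------------
  10011111111011
Decimal: 9634 | 1657 = 10235



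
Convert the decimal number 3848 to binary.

Using repeated division by 2:
3848 ÷ 2 = 1924 remainder 0
1924 ÷ 2 = 962 remainder 0
962 ÷ 2 = 481 remainder 0
481 ÷ 2 = 240 remainder 1
240 ÷ 2 = 120 remainder 0
120 ÷ 2 = 60 remainder 0
60 ÷ 2 = 30 remainder 0
30 ÷ 2 = 15 remainder 0
15 ÷ 2 = 7 remainder 1
7 ÷ 2 = 3 remainder 1
3 ÷ 2 = 1 remainder 1
1 ÷ 2 = 0 remainder 1
Reading remainders bottom to top: 111100001000



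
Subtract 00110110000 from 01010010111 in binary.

Method 1 - Direct subtraction (column by column from the right: bit − bit − borrow-in; if negative, add 2 and borrow 1 from the next column):
borrow: 01111000000
        01010010111
-       00110110000
-------------------
        00011100111

Method 2 - Add two's complement:
Two's complement of 00110110000: invert → 11001001111, add 1 → 11001010000
  01010010111
+ 11001010000
-------------
 100011100111  (end carry out of the top bit = 1)
Discarding the end carry: 00011100111
Decimal check:
  01010010111 = 512 + 128 + 16 + 4 + 2 + 1 = 663
  00110110000 = 256 + 128 + 32 + 16 = 432
  663 - 432 = 231, and 00011100111 = 128 + 64 + 32 + 4 + 2 + 1 = 231 ✓



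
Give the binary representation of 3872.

Using repeated division by 2:
3872 ÷ 2 = 1936 remainder 0
1936 ÷ 2 = 968 remainder 0
968 ÷ 2 = 484 remainder 0
484 ÷ 2 = 242 remainder 0
242 ÷ 2 = 121 remainder 0
121 ÷ 2 = 60 remainder 1
60 ÷ 2 = 30 remainder 0
30 ÷ 2 = 15 remainder 0
15 ÷ 2 = 7 remainder 1
7 ÷ 2 = 3 remainder 1
3 ÷ 2 = 1 remainder 1
1 ÷ 2 = 0 remainder 1
Reading remainders bottom to top: 111100100000



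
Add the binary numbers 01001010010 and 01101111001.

Add column by column from the right: bit + bit + carry-in; write the sum mod 2, carry 1 when the sum is 2 or 3.
carry:  10011100000
        01001010010
+       01101111001
-------------------
       010111001011
(the carry out of the leftmost column, 0, becomes the leading bit)
Decimal check:
  01001010010 = 512 + 64 + 16 + 2 = 594
  01101111001 = 512 + 256 + 64 + 32 + 16 + 8 + 1 = 889
  594 + 889 = 1483, and 010111001011 = 1024 + 256 + 128 + 64 + 8 + 2 + 1 = 1483 ✓



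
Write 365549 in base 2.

Using repeated division by 2:
365549 ÷ 2 = 182774 remainder 1
182774 ÷ 2 = 91387 remainder 0
91387 ÷ 2 = 45693 remainder 1
45693 ÷ 2 = 22846 remainder 1
22846 ÷ 2 = 11423 remainder 0
11423 ÷ 2 = 5711 remainder 1
5711 ÷ 2 = 2855 remainder 1
2855 ÷ 2 = 1427 remainder 1
1427 ÷ 2 = 713 remainder 1
713 ÷ 2 = 356 remainder 1
356 ÷ 2 = 178 remainder 0
178 ÷ 2 = 89 remainder 0
89 ÷ 2 = 44 remainder 1
44 ÷ 2 = 22 remainder 0
22 ÷ 2 = 11 remainder 0
11 ÷ 2 = 5 remainder 1
5 ÷ 2 = 2 remainder 1
2 ÷ 2 = 1 remainder 0
1 ÷ 2 = 0 remainder 1
Reading remainders bottom to top: 1011001001111101101



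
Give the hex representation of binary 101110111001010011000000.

Group into 4-bit nibbles from right:
  1011 = B
  1011 = B
  1001 = 9
  0100 = 4
  1100 = C
  0000 = 0
Result: BB94C0



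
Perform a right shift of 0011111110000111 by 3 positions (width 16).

Original: 0011111110000111 (decimal 16263)
Shift right by 3 positions
Drop the 3 low bits; fill with zeros on the left
Result: 0000011111110000 (decimal 2032)
Equivalent: 16263 >> 3 = 16263 ÷ 2^3 = 2032



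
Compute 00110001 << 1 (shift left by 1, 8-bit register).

Original: 00110001 (decimal 49)
Shift left by 1 position
Append 1 zero on the right
Result: 01100010 (decimal 98)
Equivalent: 49 << 1 = 49 × 2^1 = 98



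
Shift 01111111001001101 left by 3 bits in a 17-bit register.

Original: 01111111001001101 (decimal 65101)
Shift left by 3 positions
Append 3 zeros on the right and drop the 3 high bits that overflow the 17-bit width
Result: 11111001001101000 (decimal 127592)
Equivalent: 65101 << 3 = 65101 × 2^3 = 520808, truncated to 17 bits = 127592



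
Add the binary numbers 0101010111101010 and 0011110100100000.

Add column by column from the right: bit + bit + carry-in; write the sum mod 2, carry 1 when the sum is 2 or 3.
carry:  1111101111000000
        0101010111101010
+       0011110100100000
------------------------
       01001001100001010
(the carry out of the leftmost column, 0, becomes the leading bit)
Decimal check:
  0101010111101010 = 16384 + 4096 + 1024 + 256 + 128 + 64 + 32 + 8 + 2 = 21994
  0011110100100000 = 8192 + 4096 + 2048 + 1024 + 256 + 32 = 15648
  21994 + 15648 = 37642, and 01001001100001010 = 32768 + 4096 + 512 + 256 + 8 + 2 = 37642 ✓



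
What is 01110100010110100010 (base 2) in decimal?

Sum of powers of 2 for each 1-bit:
2^1 + 2^5 + 2^7 + 2^8 + 2^10 + 2^14 + 2^16 + 2^17 + 2^18
= 2 + 32 + 128 + 256 + 1024 + 16384 + 65536 + 131072 + 262144
= 476578



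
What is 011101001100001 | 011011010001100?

OR: 1 when either bit is 1
  011101001100001
| 011011010001100
-----------------
  011111011101101
Decimal: 14945 | 13964 = 16109



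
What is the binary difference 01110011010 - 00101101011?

Method 1 - Direct subtraction (column by column from the right: bit − bit − borrow-in; if negative, add 2 and borrow 1 from the next column):
borrow: 00011011110
        01110011010
-       00101101011
-------------------
        01000101111

Method 2 - Add two's complement:
Two's complement of 00101101011: invert → 11010010100, add 1 → 11010010101
  01110011010
+ 11010010101
-------------
 101000101111  (end carry out of the top bit = 1)
Discarding the end carry: 01000101111
Decimal check:
  01110011010 = 512 + 256 + 128 + 16 + 8 + 2 = 922
  00101101011 = 256 + 64 + 32 + 8 + 2 + 1 = 363
  922 - 363 = 559, and 01000101111 = 512 + 32 + 8 + 4 + 2 + 1 = 559 ✓



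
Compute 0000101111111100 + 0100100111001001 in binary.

Add column by column from the right: bit + bit + carry-in; write the sum mod 2, carry 1 when the sum is 2 or 3.
carry:  0001011111110000
        0000101111111100
+       0100100111001001
------------------------
       00101010111000101
(the carry out of the leftmost column, 0, becomes the leading bit)
Decimal check:
  0000101111111100 = 2048 + 512 + 256 + 128 + 64 + 32 + 16 + 8 + 4 = 3068
  0100100111001001 = 16384 + 2048 + 256 + 128 + 64 + 8 + 1 = 18889
  3068 + 18889 = 21957, and 00101010111000101 = 16384 + 4096 + 1024 + 256 + 128 + 64 + 4 + 1 = 21957 ✓



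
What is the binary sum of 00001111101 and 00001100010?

Add column by column from the right: bit + bit + carry-in; write the sum mod 2, carry 1 when the sum is 2 or 3.
carry:  00011000000
        00001111101
+       00001100010
-------------------
       000011011111
(the carry out of the leftmost column, 0, becomes the leading bit)
Decimal check:
  00001111101 = 64 + 32 + 16 + 8 + 4 + 1 = 125
  00001100010 = 64 + 32 + 2 = 98
  125 + 98 = 223, and 000011011111 = 128 + 64 + 16 + 8 + 4 + 2 + 1 = 223 ✓



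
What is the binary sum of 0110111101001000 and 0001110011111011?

Add column by column from the right: bit + bit + carry-in; write the sum mod 2, carry 1 when the sum is 2 or 3.
carry:  1111111111110000
        0110111101001000
+       0001110011111011
------------------------
       01000110001000011
(the carry out of the leftmost column, 0, becomes the leading bit)
Decimal check:
  0110111101001000 = 16384 + 8192 + 2048 + 1024 + 512 + 256 + 64 + 8 = 28488
  0001110011111011 = 4096 + 2048 + 1024 + 128 + 64 + 32 + 16 + 8 + 2 + 1 = 7419
  28488 + 7419 = 35907, and 01000110001000011 = 32768 + 2048 + 1024 + 64 + 2 + 1 = 35907 ✓



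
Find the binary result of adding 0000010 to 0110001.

Add column by column from the right: bit + bit + carry-in; write the sum mod 2, carry 1 when the sum is 2 or 3.
carry:  0000000
        0000010
+       0110001
---------------
       00110011
(the carry out of the leftmost column, 0, becomes the leading bit)
Decimal check:
  0000010 = 2
  0110001 = 32 + 16 + 1 = 49
  2 + 49 = 51, and 00110011 = 32 + 16 + 2 + 1 = 51 ✓



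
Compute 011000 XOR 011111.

XOR: 1 when bits differ
  011000
^ 011111
--------
  000111
Decimal: 24 ^ 31 = 7



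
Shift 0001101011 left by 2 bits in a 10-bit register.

Original: 0001101011 (decimal 107)
Shift left by 2 positions
Append 2 zeros on the right
Result: 0110101100 (decimal 428)
Equivalent: 107 << 2 = 107 × 2^2 = 428



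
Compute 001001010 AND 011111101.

AND: 1 only when both bits are 1
  001001010
& 011111101
-----------
  001001000
Decimal: 74 & 253 = 72



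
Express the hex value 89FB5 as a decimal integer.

Expand by place value (powers of 16):
Digit values: F = 15, B = 11
89FB5 = 8 × 16^4 + 9 × 16^3 + 15 × 16^2 + 11 × 16^1 + 5 × 16^0
= 8 × 65536 + 9 × 4096 + 15 × 256 + 11 × 16 + 5 × 1
= 524288 + 36864 + 3840 + 176 + 5
= 565173



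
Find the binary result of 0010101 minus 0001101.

Method 1 - Direct subtraction (column by column from the right: bit − bit − borrow-in; if negative, add 2 and borrow 1 from the next column):
borrow: 0010000
        0010101
-       0001101
---------------
        0001000

Method 2 - Add two's complement:
Two's complement of 0001101: invert → 1110010, add 1 → 1110011
  0010101
+ 1110011
---------
 10001000  (end carry out of the top bit = 1)
Discarding the end carry: 0001000
Decimal check:
  0010101 = 16 + 4 + 1 = 21
  0001101 = 8 + 4 + 1 = 13
  21 - 13 = 8, and 0001000 = 8 ✓



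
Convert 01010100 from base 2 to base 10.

Sum of powers of 2 for each 1-bit:
2^2 + 2^4 + 2^6
= 4 + 16 + 64
= 84



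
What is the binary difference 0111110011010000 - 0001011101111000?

Method 1 - Direct subtraction (column by column from the right: bit − bit − borrow-in; if negative, add 2 and borrow 1 from the next column):
borrow: 0000111011110000
        0111110011010000
-       0001011101111000
------------------------
        0110010101011000

Method 2 - Add two's complement:
Two's complement of 0001011101111000: invert → 1110100010000111, add 1 → 1110100010001000
  0111110011010000
+ 1110100010001000
------------------
 10110010101011000  (end carry out of the top bit = 1)
Discarding the end carry: 0110010101011000
Decimal check:
  0111110011010000 = 16384 + 8192 + 4096 + 2048 + 1024 + 128 + 64 + 16 = 31952
  0001011101111000 = 4096 + 1024 + 512 + 256 + 64 + 32 + 16 + 8 = 6008
  31952 - 6008 = 25944, and 0110010101011000 = 16384 + 8192 + 1024 + 256 + 64 + 16 + 8 = 25944 ✓



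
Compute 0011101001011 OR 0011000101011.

OR: 1 when either bit is 1
  0011101001011
| 0011000101011
---------------
  0011101101011
Decimal: 1867 | 1579 = 1899



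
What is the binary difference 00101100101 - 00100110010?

Method 1 - Direct subtraction (column by column from the right: bit − bit − borrow-in; if negative, add 2 and borrow 1 from the next column):
borrow: 00001100100
        00101100101
-       00100110010
-------------------
        00000110011

Method 2 - Add two's complement:
Two's complement of 00100110010: invert → 11011001101, add 1 → 11011001110
  00101100101
+ 11011001110
-------------
 100000110011  (end carry out of the top bit = 1)
Discarding the end carry: 00000110011
Decimal check:
  00101100101 = 256 + 64 + 32 + 4 + 1 = 357
  00100110010 = 256 + 32 + 16 + 2 = 306
  357 - 306 = 51, and 00000110011 = 32 + 16 + 2 + 1 = 51 ✓



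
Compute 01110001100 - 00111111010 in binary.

Method 1 - Direct subtraction (column by column from the right: bit − bit − borrow-in; if negative, add 2 and borrow 1 from the next column):
borrow: 01111100100
        01110001100
-       00111111010
-------------------
        00110010010

Method 2 - Add two's complement:
Two's complement of 00111111010: invert → 11000000101, add 1 → 11000000110
  01110001100
+ 11000000110
-------------
 100110010010  (end carry out of the top bit = 1)
Discarding the end carry: 00110010010
Decimal check:
  01110001100 = 512 + 256 + 128 + 8 + 4 = 908
  00111111010 = 256 + 128 + 64 + 32 + 16 + 8 + 2 = 506
  908 - 506 = 402, and 00110010010 = 256 + 128 + 16 + 2 = 402 ✓



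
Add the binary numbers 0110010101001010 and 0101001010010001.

Add column by column from the right: bit + bit + carry-in; write the sum mod 2, carry 1 when the sum is 2 or 3.
carry:  1000000000000000
        0110010101001010
+       0101001010010001
------------------------
       01011011111011011
(the carry out of the leftmost column, 0, becomes the leading bit)
Decimal check:
  0110010101001010 = 16384 + 8192 + 1024 + 256 + 64 + 8 + 2 = 25930
  0101001010010001 = 16384 + 4096 + 512 + 128 + 16 + 1 = 21137
  25930 + 21137 = 47067, and 01011011111011011 = 32768 + 8192 + 4096 + 1024 + 512 + 256 + 128 + 64 + 16 + 8 + 2 + 1 = 47067 ✓



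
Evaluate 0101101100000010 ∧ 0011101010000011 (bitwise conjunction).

AND: 1 only when both bits are 1
  0101101100000010
& 0011101010000011
------------------
  0001101000000010
Decimal: 23298 & 14979 = 6658



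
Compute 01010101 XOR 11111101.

XOR: 1 when bits differ
  01010101
^ 11111101
----------
  10101000
Decimal: 85 ^ 253 = 168



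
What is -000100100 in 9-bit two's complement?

Original: 000100100
Step 1 - Invert all bits: 111011011
Step 2 - Add 1: 111011100
Verification: 000100100 + 111011100 = 1000000000; discarding the end carry (carry out of the top bit) leaves the 9-bit value 000000000, as required for x + (-x)



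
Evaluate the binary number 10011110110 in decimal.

Sum of powers of 2 for each 1-bit:
2^1 + 2^2 + 2^4 + 2^5 + 2^6 + 2^7 + 2^10
= 2 + 4 + 16 + 32 + 64 + 128 + 1024
= 1270



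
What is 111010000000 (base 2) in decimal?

Sum of powers of 2 for each 1-bit:
2^7 + 2^9 + 2^10 + 2^11
= 128 + 512 + 1024 + 2048
= 3712



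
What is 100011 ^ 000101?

XOR: 1 when bits differ
  100011
^ 000101
--------
  100110
Decimal: 35 ^ 5 = 38



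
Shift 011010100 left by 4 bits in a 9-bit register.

Original: 011010100 (decimal 212)
Shift left by 4 positions
Append 4 zeros on the right and drop the 4 high bits that overflow the 9-bit width
Result: 101000000 (decimal 320)
Equivalent: 212 << 4 = 212 × 2^4 = 3392, truncated to 9 bits = 320



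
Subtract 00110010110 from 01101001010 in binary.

Method 1 - Direct subtraction (column by column from the right: bit − bit − borrow-in; if negative, add 2 and borrow 1 from the next column):
borrow: 01101101000
        01101001010
-       00110010110
-------------------
        00110110100

Method 2 - Add two's complement:
Two's complement of 00110010110: invert → 11001101001, add 1 → 11001101010
  01101001010
+ 11001101010
-------------
 100110110100  (end carry out of the top bit = 1)
Discarding the end carry: 00110110100
Decimal check:
  01101001010 = 512 + 256 + 64 + 8 + 2 = 842
  00110010110 = 256 + 128 + 16 + 4 + 2 = 406
  842 - 406 = 436, and 00110110100 = 256 + 128 + 32 + 16 + 4 = 436 ✓



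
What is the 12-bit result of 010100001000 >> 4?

Original: 010100001000 (decimal 1288)
Shift right by 4 positions
Drop the 4 low bits; fill with zeros on the left
Result: 000001010000 (decimal 80)
Equivalent: 1288 >> 4 = 1288 ÷ 2^4 = 80



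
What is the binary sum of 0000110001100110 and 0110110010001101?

Add column by column from the right: bit + bit + carry-in; write the sum mod 2, carry 1 when the sum is 2 or 3.
carry:  0001100000011000
        0000110001100110
+       0110110010001101
------------------------
       00111100011110011
(the carry out of the leftmost column, 0, becomes the leading bit)
Decimal check:
  0000110001100110 = 2048 + 1024 + 64 + 32 + 4 + 2 = 3174
  0110110010001101 = 16384 + 8192 + 2048 + 1024 + 128 + 8 + 4 + 1 = 27789
  3174 + 27789 = 30963, and 00111100011110011 = 16384 + 8192 + 4096 + 2048 + 128 + 64 + 32 + 16 + 2 + 1 = 30963 ✓



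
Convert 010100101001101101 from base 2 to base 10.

Sum of powers of 2 for each 1-bit:
2^0 + 2^2 + 2^3 + 2^5 + 2^6 + 2^9 + 2^11 + 2^14 + 2^16
= 1 + 4 + 8 + 32 + 64 + 512 + 2048 + 16384 + 65536
= 84589



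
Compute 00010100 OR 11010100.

OR: 1 when either bit is 1
  00010100
| 11010100
----------
  11010100
Decimal: 20 | 212 = 212



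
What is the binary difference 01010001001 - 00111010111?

Method 1 - Direct subtraction (column by column from the right: bit − bit − borrow-in; if negative, add 2 and borrow 1 from the next column):
borrow: 01111101100
        01010001001
-       00111010111
-------------------
        00010110010

Method 2 - Add two's complement:
Two's complement of 00111010111: invert → 11000101000, add 1 → 11000101001
  01010001001
+ 11000101001
-------------
 100010110010  (end carry out of the top bit = 1)
Discarding the end carry: 00010110010
Decimal check:
  01010001001 = 512 + 128 + 8 + 1 = 649
  00111010111 = 256 + 128 + 64 + 16 + 4 + 2 + 1 = 471
  649 - 471 = 178, and 00010110010 = 128 + 32 + 16 + 2 = 178 ✓



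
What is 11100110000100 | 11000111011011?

OR: 1 when either bit is 1
  11100110000100
| 11000111011011
----------------
  11100111011111
Decimal: 14724 | 12763 = 14815



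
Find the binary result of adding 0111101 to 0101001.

Add column by column from the right: bit + bit + carry-in; write the sum mod 2, carry 1 when the sum is 2 or 3.
carry:  1110010
        0111101
+       0101001
---------------
       01100110
(the carry out of the leftmost column, 0, becomes the leading bit)
Decimal check:
  0111101 = 32 + 16 + 8 + 4 + 1 = 61
  0101001 = 32 + 8 + 1 = 41
  61 + 41 = 102, and 01100110 = 64 + 32 + 4 + 2 = 102 ✓



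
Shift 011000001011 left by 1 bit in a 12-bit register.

Original: 011000001011 (decimal 1547)
Shift left by 1 position
Append 1 zero on the right
Result: 110000010110 (decimal 3094)
Equivalent: 1547 << 1 = 1547 × 2^1 = 3094



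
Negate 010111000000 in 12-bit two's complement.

Original: 010111000000
Step 1 - Invert all bits: 101000111111
Step 2 - Add 1: 101001000000
Verification: 010111000000 + 101001000000 = 1000000000000; discarding the end carry (carry out of the top bit) leaves the 12-bit value 000000000000, as required for x + (-x)



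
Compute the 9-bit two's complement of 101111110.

Original (sign bit 1, negative): 101111110
Step 1 - Invert all bits: 010000001
Step 2 - Add 1: 010000010
Verification: 101111110 + 010000010 = 1000000000; discarding the end carry (carry out of the top bit) leaves the 9-bit value 000000000, as required for x + (-x)



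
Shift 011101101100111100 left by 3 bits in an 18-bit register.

Original: 011101101100111100 (decimal 121660)
Shift left by 3 positions
Append 3 zeros on the right and drop the 3 high bits that overflow the 18-bit width
Result: 101101100111100000 (decimal 186848)
Equivalent: 121660 << 3 = 121660 × 2^3 = 973280, truncated to 18 bits = 186848



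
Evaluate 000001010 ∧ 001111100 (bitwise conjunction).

AND: 1 only when both bits are 1
  000001010
& 001111100
-----------
  000001000
Decimal: 10 & 124 = 8



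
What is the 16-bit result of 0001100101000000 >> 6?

Original: 0001100101000000 (decimal 6464)
Shift right by 6 positions
Drop the 6 low bits; fill with zeros on the left
Result: 0000000001100101 (decimal 101)
Equivalent: 6464 >> 6 = 6464 ÷ 2^6 = 101



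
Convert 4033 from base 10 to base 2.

Using repeated division by 2:
4033 ÷ 2 = 2016 remainder 1
2016 ÷ 2 = 1008 remainder 0
1008 ÷ 2 = 504 remainder 0
504 ÷ 2 = 252 remainder 0
252 ÷ 2 = 126 remainder 0
126 ÷ 2 = 63 remainder 0
63 ÷ 2 = 31 remainder 1
31 ÷ 2 = 15 remainder 1
15 ÷ 2 = 7 remainder 1
7 ÷ 2 = 3 remainder 1
3 ÷ 2 = 1 remainder 1
1 ÷ 2 = 0 remainder 1
Reading remainders bottom to top: 111111000001



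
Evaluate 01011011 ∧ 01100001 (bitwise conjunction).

AND: 1 only when both bits are 1
  01011011
& 01100001
----------
  01000001
Decimal: 91 & 97 = 65



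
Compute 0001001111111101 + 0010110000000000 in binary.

Add column by column from the right: bit + bit + carry-in; write the sum mod 2, carry 1 when the sum is 2 or 3.
carry:  0000000000000000
        0001001111111101
+       0010110000000000
------------------------
       00011111111111101
(the carry out of the leftmost column, 0, becomes the leading bit)
Decimal check:
  0001001111111101 = 4096 + 512 + 256 + 128 + 64 + 32 + 16 + 8 + 4 + 1 = 5117
  0010110000000000 = 8192 + 2048 + 1024 = 11264
  5117 + 11264 = 16381, and 00011111111111101 = 8192 + 4096 + 2048 + 1024 + 512 + 256 + 128 + 64 + 32 + 16 + 8 + 4 + 1 = 16381 ✓



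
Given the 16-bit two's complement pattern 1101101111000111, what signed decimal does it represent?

Binary: 1101101111000111
Sign bit: 1 (negative)
Invert: 0010010000111000
Add 1:  0010010000111001
Magnitude: 0010010000111001 = 8192 + 1024 + 32 + 16 + 8 + 1 = 9273
Value: -9273



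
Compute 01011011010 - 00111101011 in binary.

Method 1 - Direct subtraction (column by column from the right: bit − bit − borrow-in; if negative, add 2 and borrow 1 from the next column):
borrow: 01111011110
        01011011010
-       00111101011
-------------------
        00011101111

Method 2 - Add two's complement:
Two's complement of 00111101011: invert → 11000010100, add 1 → 11000010101
  01011011010
+ 11000010101
-------------
 100011101111  (end carry out of the top bit = 1)
Discarding the end carry: 00011101111
Decimal check:
  01011011010 = 512 + 128 + 64 + 16 + 8 + 2 = 730
  00111101011 = 256 + 128 + 64 + 32 + 8 + 2 + 1 = 491
  730 - 491 = 239, and 00011101111 = 128 + 64 + 32 + 8 + 4 + 2 + 1 = 239 ✓



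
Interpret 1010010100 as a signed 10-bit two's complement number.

Binary: 1010010100
Sign bit: 1 (negative)
Invert: 0101101011
Add 1:  0101101100
Magnitude: 0101101100 = 256 + 64 + 32 + 8 + 4 = 364
Value: -364



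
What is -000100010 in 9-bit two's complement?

Original: 000100010
Step 1 - Invert all bits: 111011101
Step 2 - Add 1: 111011110
Verification: 000100010 + 111011110 = 1000000000; discarding the end carry (carry out of the top bit) leaves the 9-bit value 000000000, as required for x + (-x)



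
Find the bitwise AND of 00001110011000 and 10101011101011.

AND: 1 only when both bits are 1
  00001110011000
& 10101011101011
----------------
  00001010001000
Decimal: 920 & 10987 = 648



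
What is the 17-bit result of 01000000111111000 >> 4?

Original: 01000000111111000 (decimal 33272)
Shift right by 4 positions
Drop the 4 low bits; fill with zeros on the left
Result: 00000100000011111 (decimal 2079)
Equivalent: 33272 >> 4 = 33272 ÷ 2^4 = 2079



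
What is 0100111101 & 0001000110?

AND: 1 only when both bits are 1
  0100111101
& 0001000110
------------
  0000000100
Decimal: 317 & 70 = 4



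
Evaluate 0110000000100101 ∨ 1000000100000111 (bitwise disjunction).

OR: 1 when either bit is 1
  0110000000100101
| 1000000100000111
------------------
  1110000100100111
Decimal: 24613 | 33031 = 57639



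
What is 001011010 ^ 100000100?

XOR: 1 when bits differ
  001011010
^ 100000100
-----------
  101011110
Decimal: 90 ^ 260 = 350



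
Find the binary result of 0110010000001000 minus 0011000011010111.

Method 1 - Direct subtraction (column by column from the right: bit − bit − borrow-in; if negative, add 2 and borrow 1 from the next column):
borrow: 0110011111101110
        0110010000001000
-       0011000011010111
------------------------
        0011001100110001

Method 2 - Add two's complement:
Two's complement of 0011000011010111: invert → 1100111100101000, add 1 → 1100111100101001
  0110010000001000
+ 1100111100101001
------------------
 10011001100110001  (end carry out of the top bit = 1)
Discarding the end carry: 0011001100110001
Decimal check:
  0110010000001000 = 16384 + 8192 + 1024 + 8 = 25608
  0011000011010111 = 8192 + 4096 + 128 + 64 + 16 + 4 + 2 + 1 = 12503
  25608 - 12503 = 13105, and 0011001100110001 = 8192 + 4096 + 512 + 256 + 32 + 16 + 1 = 13105 ✓



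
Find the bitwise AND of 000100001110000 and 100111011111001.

AND: 1 only when both bits are 1
  000100001110000
& 100111011111001
-----------------
  000100001110000
Decimal: 2160 & 20217 = 2160



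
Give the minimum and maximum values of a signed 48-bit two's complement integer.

For 48-bit two's complement:
Minimum: -2^47 = -140737488355328
Maximum: 2^47 - 1 = 140737488355327



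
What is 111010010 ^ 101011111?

XOR: 1 when bits differ
  111010010
^ 101011111
-----------
  010001101
Decimal: 466 ^ 351 = 141



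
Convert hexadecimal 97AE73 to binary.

Convert each hex digit to 4 bits:
  9 = 1001
  7 = 0111
  A = 1010
  E = 1110
  7 = 0111
  3 = 0011
Concatenate: 100101111010111001110011



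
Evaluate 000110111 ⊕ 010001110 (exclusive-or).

XOR: 1 when bits differ
  000110111
^ 010001110
-----------
  010111001
Decimal: 55 ^ 142 = 185



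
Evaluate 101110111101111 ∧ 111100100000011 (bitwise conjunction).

AND: 1 only when both bits are 1
  101110111101111
& 111100100000011
-----------------
  101100100000011
Decimal: 24047 & 30979 = 22787



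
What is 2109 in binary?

Using repeated division by 2:
2109 ÷ 2 = 1054 remainder 1
1054 ÷ 2 = 527 remainder 0
527 ÷ 2 = 263 remainder 1
263 ÷ 2 = 131 remainder 1
131 ÷ 2 = 65 remainder 1
65 ÷ 2 = 32 remainder 1
32 ÷ 2 = 16 remainder 0
16 ÷ 2 = 8 remainder 0
8 ÷ 2 = 4 remainder 0
4 ÷ 2 = 2 remainder 0
2 ÷ 2 = 1 remainder 0
1 ÷ 2 = 0 remainder 1
Reading remainders bottom to top: 100000111101



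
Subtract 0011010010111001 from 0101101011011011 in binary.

Method 1 - Direct subtraction (column by column from the right: bit − bit − borrow-in; if negative, add 2 and borrow 1 from the next column):
borrow: 0100100001000000
        0101101011011011
-       0011010010111001
------------------------
        0010011000100010

Method 2 - Add two's complement:
Two's complement of 0011010010111001: invert → 1100101101000110, add 1 → 1100101101000111
  0101101011011011
+ 1100101101000111
------------------
 10010011000100010  (end carry out of the top bit = 1)
Discarding the end carry: 0010011000100010
Decimal check:
  0101101011011011 = 16384 + 4096 + 2048 + 512 + 128 + 64 + 16 + 8 + 2 + 1 = 23259
  0011010010111001 = 8192 + 4096 + 1024 + 128 + 32 + 16 + 8 + 1 = 13497
  23259 - 13497 = 9762, and 0010011000100010 = 8192 + 1024 + 512 + 32 + 2 = 9762 ✓



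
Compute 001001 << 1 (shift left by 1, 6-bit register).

Original: 001001 (decimal 9)
Shift left by 1 position
Append 1 zero on the right
Result: 010010 (decimal 18)
Equivalent: 9 << 1 = 9 × 2^1 = 18



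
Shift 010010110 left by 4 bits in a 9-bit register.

Original: 010010110 (decimal 150)
Shift left by 4 positions
Append 4 zeros on the right and drop the 4 high bits that overflow the 9-bit width
Result: 101100000 (decimal 352)
Equivalent: 150 << 4 = 150 × 2^4 = 2400, truncated to 9 bits = 352



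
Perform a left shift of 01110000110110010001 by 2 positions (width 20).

Original: 01110000110110010001 (decimal 462225)
Shift left by 2 positions
Append 2 zeros on the right and drop the 2 high bits that overflow the 20-bit width
Result: 11000011011001000100 (decimal 800324)
Equivalent: 462225 << 2 = 462225 × 2^2 = 1848900, truncated to 20 bits = 800324



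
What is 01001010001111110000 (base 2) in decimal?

Sum of powers of 2 for each 1-bit:
2^4 + 2^5 + 2^6 + 2^7 + 2^8 + 2^9 + 2^13 + 2^15 + 2^18
= 16 + 32 + 64 + 128 + 256 + 512 + 8192 + 32768 + 262144
= 304112



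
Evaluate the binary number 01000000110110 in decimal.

Sum of powers of 2 for each 1-bit:
2^1 + 2^2 + 2^4 + 2^5 + 2^12
= 2 + 4 + 16 + 32 + 4096
= 4150



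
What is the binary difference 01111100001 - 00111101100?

Method 1 - Direct subtraction (column by column from the right: bit − bit − borrow-in; if negative, add 2 and borrow 1 from the next column):
borrow: 01111111000
        01111100001
-       00111101100
-------------------
        00111110101

Method 2 - Add two's complement:
Two's complement of 00111101100: invert → 11000010011, add 1 → 11000010100
  01111100001
+ 11000010100
-------------
 100111110101  (end carry out of the top bit = 1)
Discarding the end carry: 00111110101
Decimal check:
  01111100001 = 512 + 256 + 128 + 64 + 32 + 1 = 993
  00111101100 = 256 + 128 + 64 + 32 + 8 + 4 = 492
  993 - 492 = 501, and 00111110101 = 256 + 128 + 64 + 32 + 16 + 4 + 1 = 501 ✓



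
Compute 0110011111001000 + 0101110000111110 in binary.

Add column by column from the right: bit + bit + carry-in; write the sum mod 2, carry 1 when the sum is 2 or 3.
carry:  1111111111110000
        0110011111001000
+       0101110000111110
------------------------
       01100010000000110
(the carry out of the leftmost column, 0, becomes the leading bit)
Decimal check:
  0110011111001000 = 16384 + 8192 + 1024 + 512 + 256 + 128 + 64 + 8 = 26568
  0101110000111110 = 16384 + 4096 + 2048 + 1024 + 32 + 16 + 8 + 4 + 2 = 23614
  26568 + 23614 = 50182, and 01100010000000110 = 32768 + 16384 + 1024 + 4 + 2 = 50182 ✓



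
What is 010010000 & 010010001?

AND: 1 only when both bits are 1
  010010000
& 010010001
-----------
  010010000
Decimal: 144 & 145 = 144



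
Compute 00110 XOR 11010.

XOR: 1 when bits differ
  00110
^ 11010
-------
  11100
Decimal: 6 ^ 26 = 28



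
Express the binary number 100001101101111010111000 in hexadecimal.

Group into 4-bit nibbles from right:
  1000 = 8
  0110 = 6
  1101 = D
  1110 = E
  1011 = B
  1000 = 8
Result: 86DEB8



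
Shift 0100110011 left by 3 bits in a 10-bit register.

Original: 0100110011 (decimal 307)
Shift left by 3 positions
Append 3 zeros on the right and drop the 3 high bits that overflow the 10-bit width
Result: 0110011000 (decimal 408)
Equivalent: 307 << 3 = 307 × 2^3 = 2456, truncated to 10 bits = 408



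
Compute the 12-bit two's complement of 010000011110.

Original: 010000011110
Step 1 - Invert all bits: 101111100001
Step 2 - Add 1: 101111100010
Verification: 010000011110 + 101111100010 = 1000000000000; discarding the end carry (carry out of the top bit) leaves the 12-bit value 000000000000, as required for x + (-x)



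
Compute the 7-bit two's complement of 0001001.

Original: 0001001
Step 1 - Invert all bits: 1110110
Step 2 - Add 1: 1110111
Verification: 0001001 + 1110111 = 10000000; discarding the end carry (carry out of the top bit) leaves the 7-bit value 0000000, as required for x + (-x)



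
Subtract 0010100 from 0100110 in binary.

Method 1 - Direct subtraction (column by column from the right: bit − bit − borrow-in; if negative, add 2 and borrow 1 from the next column):
borrow: 0100000
        0100110
-       0010100
---------------
        0010010

Method 2 - Add two's complement:
Two's complement of 0010100: invert → 1101011, add 1 → 1101100
  0100110
+ 1101100
---------
 10010010  (end carry out of the top bit = 1)
Discarding the end carry: 0010010
Decimal check:
  0100110 = 32 + 4 + 2 = 38
  0010100 = 16 + 4 = 20
  38 - 20 = 18, and 0010010 = 16 + 2 = 18 ✓



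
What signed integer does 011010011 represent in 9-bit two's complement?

Binary: 011010011
Sign bit: 0 (non-negative)
Read directly as an unsigned value:
011010011 = 128 + 64 + 16 + 2 + 1 = 211
Value: 211

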